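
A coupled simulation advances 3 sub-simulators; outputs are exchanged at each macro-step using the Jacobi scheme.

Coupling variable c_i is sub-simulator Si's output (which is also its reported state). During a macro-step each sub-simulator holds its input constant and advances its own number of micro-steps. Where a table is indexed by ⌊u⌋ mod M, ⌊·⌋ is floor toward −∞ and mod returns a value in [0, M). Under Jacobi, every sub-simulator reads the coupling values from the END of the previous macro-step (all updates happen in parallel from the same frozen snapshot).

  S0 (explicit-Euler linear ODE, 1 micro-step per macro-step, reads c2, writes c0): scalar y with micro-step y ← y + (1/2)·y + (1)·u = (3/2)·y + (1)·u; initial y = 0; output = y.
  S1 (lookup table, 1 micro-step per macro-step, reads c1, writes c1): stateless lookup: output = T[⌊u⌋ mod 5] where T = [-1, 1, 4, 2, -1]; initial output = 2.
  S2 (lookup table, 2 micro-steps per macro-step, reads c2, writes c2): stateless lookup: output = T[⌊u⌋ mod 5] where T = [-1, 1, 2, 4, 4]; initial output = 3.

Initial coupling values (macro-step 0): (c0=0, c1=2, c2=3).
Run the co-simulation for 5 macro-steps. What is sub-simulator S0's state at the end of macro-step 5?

macro 1: S0 reads c2=3 → after 1×micro: 3; S1 reads c1=2 → after 1×micro: 4; S2 reads c2=3 → after 2×micro: 4 ⇒ (c0=3, c1=4, c2=4)
macro 2: S0 reads c2=4 → after 1×micro: 17/2; S1 reads c1=4 → after 1×micro: -1; S2 reads c2=4 → after 2×micro: 4 ⇒ (c0=17/2, c1=-1, c2=4)
macro 3: S0 reads c2=4 → after 1×micro: 67/4; S1 reads c1=-1 → after 1×micro: -1; S2 reads c2=4 → after 2×micro: 4 ⇒ (c0=67/4, c1=-1, c2=4)
macro 4: S0 reads c2=4 → after 1×micro: 233/8; S1 reads c1=-1 → after 1×micro: -1; S2 reads c2=4 → after 2×micro: 4 ⇒ (c0=233/8, c1=-1, c2=4)
macro 5: S0 reads c2=4 → after 1×micro: 763/16; S1 reads c1=-1 → after 1×micro: -1; S2 reads c2=4 → after 2×micro: 4 ⇒ (c0=763/16, c1=-1, c2=4)

S0 state at macro-step 5 = 763/16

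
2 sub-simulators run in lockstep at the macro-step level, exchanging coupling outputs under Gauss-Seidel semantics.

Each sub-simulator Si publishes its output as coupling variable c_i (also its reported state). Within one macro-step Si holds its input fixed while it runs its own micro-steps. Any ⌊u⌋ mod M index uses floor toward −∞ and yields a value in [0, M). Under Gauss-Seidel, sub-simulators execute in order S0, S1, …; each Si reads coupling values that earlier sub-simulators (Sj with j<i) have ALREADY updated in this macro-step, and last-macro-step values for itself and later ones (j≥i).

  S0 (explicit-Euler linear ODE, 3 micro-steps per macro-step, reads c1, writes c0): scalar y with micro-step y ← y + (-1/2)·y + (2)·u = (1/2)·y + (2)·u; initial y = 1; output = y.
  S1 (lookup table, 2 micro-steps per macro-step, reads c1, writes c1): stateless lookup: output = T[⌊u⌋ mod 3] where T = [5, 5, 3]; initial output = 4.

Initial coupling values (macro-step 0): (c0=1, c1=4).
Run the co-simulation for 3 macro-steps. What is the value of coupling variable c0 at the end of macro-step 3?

macro 1: S0 reads c1=4 → after 3×micro: 113/8; S1 reads c1=4 → after 2×micro: 5 ⇒ (c0=113/8, c1=5)
macro 2: S0 reads c1=5 → after 3×micro: 1233/64; S1 reads c1=5 → after 2×micro: 3 ⇒ (c0=1233/64, c1=3)
macro 3: S0 reads c1=3 → after 3×micro: 6609/512; S1 reads c1=3 → after 2×micro: 5 ⇒ (c0=6609/512, c1=5)

c0 at macro-step 3 = 6609/512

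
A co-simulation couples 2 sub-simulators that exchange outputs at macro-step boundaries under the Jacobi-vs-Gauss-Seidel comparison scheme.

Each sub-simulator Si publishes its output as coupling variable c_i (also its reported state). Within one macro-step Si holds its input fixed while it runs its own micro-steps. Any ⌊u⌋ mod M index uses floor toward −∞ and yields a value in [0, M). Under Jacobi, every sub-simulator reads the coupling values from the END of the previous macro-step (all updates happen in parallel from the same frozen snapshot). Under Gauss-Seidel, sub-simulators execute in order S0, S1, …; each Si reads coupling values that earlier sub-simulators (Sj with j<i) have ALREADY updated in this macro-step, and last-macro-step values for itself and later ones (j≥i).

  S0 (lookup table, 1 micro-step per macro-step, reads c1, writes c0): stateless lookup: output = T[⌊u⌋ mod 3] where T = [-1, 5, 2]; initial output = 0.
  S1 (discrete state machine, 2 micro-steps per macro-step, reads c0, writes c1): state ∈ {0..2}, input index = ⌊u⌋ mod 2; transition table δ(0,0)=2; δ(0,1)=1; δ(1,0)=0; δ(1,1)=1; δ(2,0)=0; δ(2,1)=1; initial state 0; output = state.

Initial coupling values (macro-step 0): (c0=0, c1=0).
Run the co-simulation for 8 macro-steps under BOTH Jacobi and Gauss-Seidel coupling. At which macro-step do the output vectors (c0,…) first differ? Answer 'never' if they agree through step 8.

first divergence at macro-step: 1

[Jacobi] macro 1: S0 reads c1=0 → after 1×micro: -1; S1 reads c0=0 → after 2×micro: 0 ⇒ (c0=-1, c1=0)
[Jacobi] macro 2: S0 reads c1=0 → after 1×micro: -1; S1 reads c0=-1 → after 2×micro: 1 ⇒ (c0=-1, c1=1)
[Jacobi] macro 3: S0 reads c1=1 → after 1×micro: 5; S1 reads c0=-1 → after 2×micro: 1 ⇒ (c0=5, c1=1)
[Jacobi] macro 4: S0 reads c1=1 → after 1×micro: 5; S1 reads c0=5 → after 2×micro: 1 ⇒ (c0=5, c1=1)
[Jacobi] macro 5: S0 reads c1=1 → after 1×micro: 5; S1 reads c0=5 → after 2×micro: 1 ⇒ (c0=5, c1=1)
[Jacobi] macro 6: S0 reads c1=1 → after 1×micro: 5; S1 reads c0=5 → after 2×micro: 1 ⇒ (c0=5, c1=1)
[Jacobi] macro 7: S0 reads c1=1 → after 1×micro: 5; S1 reads c0=5 → after 2×micro: 1 ⇒ (c0=5, c1=1)
[Jacobi] macro 8: S0 reads c1=1 → after 1×micro: 5; S1 reads c0=5 → after 2×micro: 1 ⇒ (c0=5, c1=1)
[Gauss-Seidel] macro 1: S0 reads c1=0 → after 1×micro: -1; S1 reads c0=-1 → after 2×micro: 1 ⇒ (c0=-1, c1=1)
[Gauss-Seidel] macro 2: S0 reads c1=1 → after 1×micro: 5; S1 reads c0=5 → after 2×micro: 1 ⇒ (c0=5, c1=1)
[Gauss-Seidel] macro 3: S0 reads c1=1 → after 1×micro: 5; S1 reads c0=5 → after 2×micro: 1 ⇒ (c0=5, c1=1)
[Gauss-Seidel] macro 4: S0 reads c1=1 → after 1×micro: 5; S1 reads c0=5 → after 2×micro: 1 ⇒ (c0=5, c1=1)
[Gauss-Seidel] macro 5: S0 reads c1=1 → after 1×micro: 5; S1 reads c0=5 → after 2×micro: 1 ⇒ (c0=5, c1=1)
[Gauss-Seidel] macro 6: S0 reads c1=1 → after 1×micro: 5; S1 reads c0=5 → after 2×micro: 1 ⇒ (c0=5, c1=1)
[Gauss-Seidel] macro 7: S0 reads c1=1 → after 1×micro: 5; S1 reads c0=5 → after 2×micro: 1 ⇒ (c0=5, c1=1)
[Gauss-Seidel] macro 8: S0 reads c1=1 → after 1×micro: 5; S1 reads c0=5 → after 2×micro: 1 ⇒ (c0=5, c1=1)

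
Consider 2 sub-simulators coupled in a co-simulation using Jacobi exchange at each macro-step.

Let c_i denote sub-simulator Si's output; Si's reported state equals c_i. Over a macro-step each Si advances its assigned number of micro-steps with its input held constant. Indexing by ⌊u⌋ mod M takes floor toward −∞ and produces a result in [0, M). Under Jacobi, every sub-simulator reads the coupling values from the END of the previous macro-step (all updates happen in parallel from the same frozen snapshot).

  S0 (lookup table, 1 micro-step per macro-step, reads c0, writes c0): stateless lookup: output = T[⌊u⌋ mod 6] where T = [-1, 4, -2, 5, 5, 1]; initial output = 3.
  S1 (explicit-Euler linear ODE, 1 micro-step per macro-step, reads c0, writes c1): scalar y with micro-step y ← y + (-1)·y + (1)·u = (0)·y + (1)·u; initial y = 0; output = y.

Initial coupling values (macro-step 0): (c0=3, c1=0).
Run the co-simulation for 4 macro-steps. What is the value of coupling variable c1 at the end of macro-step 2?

c1 at macro-step 2 = 5

macro 1: S0 reads c0=3 → after 1×micro: 5; S1 reads c0=3 → after 1×micro: 3 ⇒ (c0=5, c1=3)
macro 2: S0 reads c0=5 → after 1×micro: 1; S1 reads c0=5 → after 1×micro: 5 ⇒ (c0=1, c1=5)
macro 3: S0 reads c0=1 → after 1×micro: 4; S1 reads c0=1 → after 1×micro: 1 ⇒ (c0=4, c1=1)
macro 4: S0 reads c0=4 → after 1×micro: 5; S1 reads c0=4 → after 1×micro: 4 ⇒ (c0=5, c1=4)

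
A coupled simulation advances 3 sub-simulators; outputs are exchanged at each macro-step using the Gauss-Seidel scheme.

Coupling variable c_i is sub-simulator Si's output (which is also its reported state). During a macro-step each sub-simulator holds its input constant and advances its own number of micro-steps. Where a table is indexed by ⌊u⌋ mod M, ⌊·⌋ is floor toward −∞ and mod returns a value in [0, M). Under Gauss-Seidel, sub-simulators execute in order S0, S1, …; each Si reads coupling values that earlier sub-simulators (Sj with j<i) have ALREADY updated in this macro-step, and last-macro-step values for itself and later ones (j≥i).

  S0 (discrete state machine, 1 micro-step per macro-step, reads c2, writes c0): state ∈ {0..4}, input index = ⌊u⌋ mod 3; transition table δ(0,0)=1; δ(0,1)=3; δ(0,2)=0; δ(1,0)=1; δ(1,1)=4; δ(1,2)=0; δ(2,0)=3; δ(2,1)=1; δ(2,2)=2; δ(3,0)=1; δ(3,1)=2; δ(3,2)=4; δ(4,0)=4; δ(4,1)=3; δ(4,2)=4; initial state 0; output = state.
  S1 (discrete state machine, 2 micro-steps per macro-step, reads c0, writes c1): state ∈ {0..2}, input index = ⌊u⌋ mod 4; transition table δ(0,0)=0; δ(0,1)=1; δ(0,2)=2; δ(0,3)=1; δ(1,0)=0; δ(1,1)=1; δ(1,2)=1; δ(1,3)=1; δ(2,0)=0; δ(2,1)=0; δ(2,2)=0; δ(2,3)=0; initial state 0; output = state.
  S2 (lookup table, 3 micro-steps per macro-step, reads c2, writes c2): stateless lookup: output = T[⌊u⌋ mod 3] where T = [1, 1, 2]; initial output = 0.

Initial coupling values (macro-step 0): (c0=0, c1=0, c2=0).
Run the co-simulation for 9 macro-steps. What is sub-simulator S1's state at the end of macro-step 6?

macro 1: S0 reads c2=0 → after 1×micro: 1; S1 reads c0=1 → after 2×micro: 1; S2 reads c2=0 → after 3×micro: 1 ⇒ (c0=1, c1=1, c2=1)
macro 2: S0 reads c2=1 → after 1×micro: 4; S1 reads c0=4 → after 2×micro: 0; S2 reads c2=1 → after 3×micro: 1 ⇒ (c0=4, c1=0, c2=1)
macro 3: S0 reads c2=1 → after 1×micro: 3; S1 reads c0=3 → after 2×micro: 1; S2 reads c2=1 → after 3×micro: 1 ⇒ (c0=3, c1=1, c2=1)
macro 4: S0 reads c2=1 → after 1×micro: 2; S1 reads c0=2 → after 2×micro: 1; S2 reads c2=1 → after 3×micro: 1 ⇒ (c0=2, c1=1, c2=1)
macro 5: S0 reads c2=1 → after 1×micro: 1; S1 reads c0=1 → after 2×micro: 1; S2 reads c2=1 → after 3×micro: 1 ⇒ (c0=1, c1=1, c2=1)
macro 6: S0 reads c2=1 → after 1×micro: 4; S1 reads c0=4 → after 2×micro: 0; S2 reads c2=1 → after 3×micro: 1 ⇒ (c0=4, c1=0, c2=1)
macro 7: S0 reads c2=1 → after 1×micro: 3; S1 reads c0=3 → after 2×micro: 1; S2 reads c2=1 → after 3×micro: 1 ⇒ (c0=3, c1=1, c2=1)
macro 8: S0 reads c2=1 → after 1×micro: 2; S1 reads c0=2 → after 2×micro: 1; S2 reads c2=1 → after 3×micro: 1 ⇒ (c0=2, c1=1, c2=1)
macro 9: S0 reads c2=1 → after 1×micro: 1; S1 reads c0=1 → after 2×micro: 1; S2 reads c2=1 → after 3×micro: 1 ⇒ (c0=1, c1=1, c2=1)

S1 state at macro-step 6 = 0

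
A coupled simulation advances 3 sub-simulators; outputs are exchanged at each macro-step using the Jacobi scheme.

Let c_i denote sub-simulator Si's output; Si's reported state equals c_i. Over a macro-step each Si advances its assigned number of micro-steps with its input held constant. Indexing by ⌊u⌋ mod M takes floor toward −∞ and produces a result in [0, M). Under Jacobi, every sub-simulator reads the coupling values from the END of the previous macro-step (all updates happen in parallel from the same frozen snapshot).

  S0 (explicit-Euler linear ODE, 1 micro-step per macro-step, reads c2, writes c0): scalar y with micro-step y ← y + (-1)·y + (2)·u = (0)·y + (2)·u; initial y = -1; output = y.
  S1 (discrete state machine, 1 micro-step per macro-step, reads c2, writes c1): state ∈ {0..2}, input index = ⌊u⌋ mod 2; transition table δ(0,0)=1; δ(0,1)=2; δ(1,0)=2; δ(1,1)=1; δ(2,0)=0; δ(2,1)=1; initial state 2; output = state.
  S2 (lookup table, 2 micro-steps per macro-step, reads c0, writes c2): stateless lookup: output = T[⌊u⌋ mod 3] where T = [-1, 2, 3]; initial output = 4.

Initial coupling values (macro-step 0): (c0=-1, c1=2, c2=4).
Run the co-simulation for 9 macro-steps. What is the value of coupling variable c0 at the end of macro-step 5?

c0 at macro-step 5 = -2

macro 1: S0 reads c2=4 → after 1×micro: 8; S1 reads c2=4 → after 1×micro: 0; S2 reads c0=-1 → after 2×micro: 3 ⇒ (c0=8, c1=0, c2=3)
macro 2: S0 reads c2=3 → after 1×micro: 6; S1 reads c2=3 → after 1×micro: 2; S2 reads c0=8 → after 2×micro: 3 ⇒ (c0=6, c1=2, c2=3)
macro 3: S0 reads c2=3 → after 1×micro: 6; S1 reads c2=3 → after 1×micro: 1; S2 reads c0=6 → after 2×micro: -1 ⇒ (c0=6, c1=1, c2=-1)
macro 4: S0 reads c2=-1 → after 1×micro: -2; S1 reads c2=-1 → after 1×micro: 1; S2 reads c0=6 → after 2×micro: -1 ⇒ (c0=-2, c1=1, c2=-1)
macro 5: S0 reads c2=-1 → after 1×micro: -2; S1 reads c2=-1 → after 1×micro: 1; S2 reads c0=-2 → after 2×micro: 2 ⇒ (c0=-2, c1=1, c2=2)
macro 6: S0 reads c2=2 → after 1×micro: 4; S1 reads c2=2 → after 1×micro: 2; S2 reads c0=-2 → after 2×micro: 2 ⇒ (c0=4, c1=2, c2=2)
macro 7: S0 reads c2=2 → after 1×micro: 4; S1 reads c2=2 → after 1×micro: 0; S2 reads c0=4 → after 2×micro: 2 ⇒ (c0=4, c1=0, c2=2)
macro 8: S0 reads c2=2 → after 1×micro: 4; S1 reads c2=2 → after 1×micro: 1; S2 reads c0=4 → after 2×micro: 2 ⇒ (c0=4, c1=1, c2=2)
macro 9: S0 reads c2=2 → after 1×micro: 4; S1 reads c2=2 → after 1×micro: 2; S2 reads c0=4 → after 2×micro: 2 ⇒ (c0=4, c1=2, c2=2)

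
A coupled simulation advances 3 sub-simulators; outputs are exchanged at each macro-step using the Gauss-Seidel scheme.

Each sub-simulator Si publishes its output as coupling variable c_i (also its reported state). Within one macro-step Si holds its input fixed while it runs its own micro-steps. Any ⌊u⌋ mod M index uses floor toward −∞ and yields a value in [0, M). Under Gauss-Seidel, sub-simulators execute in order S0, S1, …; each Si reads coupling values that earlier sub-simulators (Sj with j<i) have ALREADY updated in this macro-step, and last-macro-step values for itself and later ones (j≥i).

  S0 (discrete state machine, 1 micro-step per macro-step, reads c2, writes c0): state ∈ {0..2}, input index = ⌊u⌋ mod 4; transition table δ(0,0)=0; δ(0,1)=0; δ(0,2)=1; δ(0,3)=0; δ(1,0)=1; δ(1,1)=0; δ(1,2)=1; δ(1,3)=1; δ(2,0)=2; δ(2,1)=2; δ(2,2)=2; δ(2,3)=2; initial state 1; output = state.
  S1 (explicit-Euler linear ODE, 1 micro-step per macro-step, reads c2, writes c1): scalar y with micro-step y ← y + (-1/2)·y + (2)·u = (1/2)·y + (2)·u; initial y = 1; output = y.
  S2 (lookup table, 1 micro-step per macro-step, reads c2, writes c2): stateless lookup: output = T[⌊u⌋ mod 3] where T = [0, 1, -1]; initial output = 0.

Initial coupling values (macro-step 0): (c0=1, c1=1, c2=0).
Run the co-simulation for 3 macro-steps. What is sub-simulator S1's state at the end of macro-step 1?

macro 1: S0 reads c2=0 → after 1×micro: 1; S1 reads c2=0 → after 1×micro: 1/2; S2 reads c2=0 → after 1×micro: 0 ⇒ (c0=1, c1=1/2, c2=0)
macro 2: S0 reads c2=0 → after 1×micro: 1; S1 reads c2=0 → after 1×micro: 1/4; S2 reads c2=0 → after 1×micro: 0 ⇒ (c0=1, c1=1/4, c2=0)
macro 3: S0 reads c2=0 → after 1×micro: 1; S1 reads c2=0 → after 1×micro: 1/8; S2 reads c2=0 → after 1×micro: 0 ⇒ (c0=1, c1=1/8, c2=0)

S1 state at macro-step 1 = 1/2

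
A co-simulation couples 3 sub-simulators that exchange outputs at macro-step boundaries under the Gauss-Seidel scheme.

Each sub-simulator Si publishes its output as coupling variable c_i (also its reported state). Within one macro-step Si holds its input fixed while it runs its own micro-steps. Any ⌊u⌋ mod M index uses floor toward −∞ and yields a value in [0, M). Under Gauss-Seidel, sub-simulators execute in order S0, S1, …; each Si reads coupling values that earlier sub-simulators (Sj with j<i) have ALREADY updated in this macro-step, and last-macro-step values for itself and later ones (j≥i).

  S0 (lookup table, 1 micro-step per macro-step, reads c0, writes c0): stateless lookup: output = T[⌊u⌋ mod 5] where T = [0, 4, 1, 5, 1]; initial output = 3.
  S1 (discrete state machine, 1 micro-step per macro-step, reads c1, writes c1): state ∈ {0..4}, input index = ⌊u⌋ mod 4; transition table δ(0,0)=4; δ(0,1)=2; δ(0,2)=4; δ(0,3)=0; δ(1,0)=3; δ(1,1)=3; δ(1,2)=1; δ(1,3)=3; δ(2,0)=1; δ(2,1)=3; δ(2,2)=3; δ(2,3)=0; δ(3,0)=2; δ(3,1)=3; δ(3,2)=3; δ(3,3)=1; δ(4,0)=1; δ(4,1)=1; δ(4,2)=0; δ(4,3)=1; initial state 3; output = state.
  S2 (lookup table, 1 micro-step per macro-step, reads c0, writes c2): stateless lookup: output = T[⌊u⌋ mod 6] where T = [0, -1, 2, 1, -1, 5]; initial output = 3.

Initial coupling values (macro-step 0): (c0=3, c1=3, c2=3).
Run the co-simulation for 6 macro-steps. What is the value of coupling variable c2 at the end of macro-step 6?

c2 at macro-step 6 = 0

macro 1: S0 reads c0=3 → after 1×micro: 5; S1 reads c1=3 → after 1×micro: 1; S2 reads c0=5 → after 1×micro: 5 ⇒ (c0=5, c1=1, c2=5)
macro 2: S0 reads c0=5 → after 1×micro: 0; S1 reads c1=1 → after 1×micro: 3; S2 reads c0=0 → after 1×micro: 0 ⇒ (c0=0, c1=3, c2=0)
macro 3: S0 reads c0=0 → after 1×micro: 0; S1 reads c1=3 → after 1×micro: 1; S2 reads c0=0 → after 1×micro: 0 ⇒ (c0=0, c1=1, c2=0)
macro 4: S0 reads c0=0 → after 1×micro: 0; S1 reads c1=1 → after 1×micro: 3; S2 reads c0=0 → after 1×micro: 0 ⇒ (c0=0, c1=3, c2=0)
macro 5: S0 reads c0=0 → after 1×micro: 0; S1 reads c1=3 → after 1×micro: 1; S2 reads c0=0 → after 1×micro: 0 ⇒ (c0=0, c1=1, c2=0)
macro 6: S0 reads c0=0 → after 1×micro: 0; S1 reads c1=1 → after 1×micro: 3; S2 reads c0=0 → after 1×micro: 0 ⇒ (c0=0, c1=3, c2=0)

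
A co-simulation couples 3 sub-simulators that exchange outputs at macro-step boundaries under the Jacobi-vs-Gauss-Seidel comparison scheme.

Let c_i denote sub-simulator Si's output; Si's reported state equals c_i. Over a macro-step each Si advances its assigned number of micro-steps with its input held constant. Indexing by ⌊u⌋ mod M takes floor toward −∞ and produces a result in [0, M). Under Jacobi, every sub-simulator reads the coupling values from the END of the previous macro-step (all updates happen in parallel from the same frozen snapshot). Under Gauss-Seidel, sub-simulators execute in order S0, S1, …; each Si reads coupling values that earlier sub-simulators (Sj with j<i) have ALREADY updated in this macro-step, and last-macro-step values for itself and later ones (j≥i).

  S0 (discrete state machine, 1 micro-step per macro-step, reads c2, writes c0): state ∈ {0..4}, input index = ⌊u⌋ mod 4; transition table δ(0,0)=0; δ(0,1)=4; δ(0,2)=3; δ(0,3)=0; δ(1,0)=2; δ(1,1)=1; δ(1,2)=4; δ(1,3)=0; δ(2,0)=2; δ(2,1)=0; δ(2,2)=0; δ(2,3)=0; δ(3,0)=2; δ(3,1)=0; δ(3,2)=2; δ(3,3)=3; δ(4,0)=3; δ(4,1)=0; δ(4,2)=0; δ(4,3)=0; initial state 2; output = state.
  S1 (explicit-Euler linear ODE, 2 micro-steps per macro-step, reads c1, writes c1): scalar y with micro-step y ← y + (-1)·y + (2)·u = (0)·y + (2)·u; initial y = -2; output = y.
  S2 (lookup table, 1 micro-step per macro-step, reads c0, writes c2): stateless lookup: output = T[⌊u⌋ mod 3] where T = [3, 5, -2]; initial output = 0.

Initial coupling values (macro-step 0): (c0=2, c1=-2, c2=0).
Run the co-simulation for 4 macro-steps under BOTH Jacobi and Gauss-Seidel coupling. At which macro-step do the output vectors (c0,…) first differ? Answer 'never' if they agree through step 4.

[Jacobi] macro 1: S0 reads c2=0 → after 1×micro: 2; S1 reads c1=-2 → after 2×micro: -4; S2 reads c0=2 → after 1×micro: -2 ⇒ (c0=2, c1=-4, c2=-2)
[Jacobi] macro 2: S0 reads c2=-2 → after 1×micro: 0; S1 reads c1=-4 → after 2×micro: -8; S2 reads c0=2 → after 1×micro: -2 ⇒ (c0=0, c1=-8, c2=-2)
[Jacobi] macro 3: S0 reads c2=-2 → after 1×micro: 3; S1 reads c1=-8 → after 2×micro: -16; S2 reads c0=0 → after 1×micro: 3 ⇒ (c0=3, c1=-16, c2=3)
[Jacobi] macro 4: S0 reads c2=3 → after 1×micro: 3; S1 reads c1=-16 → after 2×micro: -32; S2 reads c0=3 → after 1×micro: 3 ⇒ (c0=3, c1=-32, c2=3)
[Gauss-Seidel] macro 1: S0 reads c2=0 → after 1×micro: 2; S1 reads c1=-2 → after 2×micro: -4; S2 reads c0=2 → after 1×micro: -2 ⇒ (c0=2, c1=-4, c2=-2)
[Gauss-Seidel] macro 2: S0 reads c2=-2 → after 1×micro: 0; S1 reads c1=-4 → after 2×micro: -8; S2 reads c0=0 → after 1×micro: 3 ⇒ (c0=0, c1=-8, c2=3)
[Gauss-Seidel] macro 3: S0 reads c2=3 → after 1×micro: 0; S1 reads c1=-8 → after 2×micro: -16; S2 reads c0=0 → after 1×micro: 3 ⇒ (c0=0, c1=-16, c2=3)
[Gauss-Seidel] macro 4: S0 reads c2=3 → after 1×micro: 0; S1 reads c1=-16 → after 2×micro: -32; S2 reads c0=0 → after 1×micro: 3 ⇒ (c0=0, c1=-32, c2=3)

first divergence at macro-step: 2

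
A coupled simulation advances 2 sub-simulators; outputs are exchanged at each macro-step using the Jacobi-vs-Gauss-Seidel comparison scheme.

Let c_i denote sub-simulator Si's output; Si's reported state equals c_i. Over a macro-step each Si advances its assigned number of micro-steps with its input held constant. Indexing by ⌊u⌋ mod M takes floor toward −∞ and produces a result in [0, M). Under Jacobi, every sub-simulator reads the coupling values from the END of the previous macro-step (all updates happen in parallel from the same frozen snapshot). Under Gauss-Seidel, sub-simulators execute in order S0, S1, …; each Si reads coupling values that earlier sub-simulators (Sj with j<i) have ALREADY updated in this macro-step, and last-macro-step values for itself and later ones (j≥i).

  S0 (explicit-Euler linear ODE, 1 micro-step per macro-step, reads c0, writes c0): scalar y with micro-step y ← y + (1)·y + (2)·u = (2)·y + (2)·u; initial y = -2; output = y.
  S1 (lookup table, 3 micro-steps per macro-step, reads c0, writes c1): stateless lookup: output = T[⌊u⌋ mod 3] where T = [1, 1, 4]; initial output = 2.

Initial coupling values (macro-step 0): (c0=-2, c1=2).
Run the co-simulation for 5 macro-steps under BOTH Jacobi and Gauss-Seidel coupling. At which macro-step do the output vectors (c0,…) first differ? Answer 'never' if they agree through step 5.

first divergence at macro-step: never

[Jacobi] macro 1: S0 reads c0=-2 → after 1×micro: -8; S1 reads c0=-2 → after 3×micro: 1 ⇒ (c0=-8, c1=1)
[Jacobi] macro 2: S0 reads c0=-8 → after 1×micro: -32; S1 reads c0=-8 → after 3×micro: 1 ⇒ (c0=-32, c1=1)
[Jacobi] macro 3: S0 reads c0=-32 → after 1×micro: -128; S1 reads c0=-32 → after 3×micro: 1 ⇒ (c0=-128, c1=1)
[Jacobi] macro 4: S0 reads c0=-128 → after 1×micro: -512; S1 reads c0=-128 → after 3×micro: 1 ⇒ (c0=-512, c1=1)
[Jacobi] macro 5: S0 reads c0=-512 → after 1×micro: -2048; S1 reads c0=-512 → after 3×micro: 1 ⇒ (c0=-2048, c1=1)
[Gauss-Seidel] macro 1: S0 reads c0=-2 → after 1×micro: -8; S1 reads c0=-8 → after 3×micro: 1 ⇒ (c0=-8, c1=1)
[Gauss-Seidel] macro 2: S0 reads c0=-8 → after 1×micro: -32; S1 reads c0=-32 → after 3×micro: 1 ⇒ (c0=-32, c1=1)
[Gauss-Seidel] macro 3: S0 reads c0=-32 → after 1×micro: -128; S1 reads c0=-128 → after 3×micro: 1 ⇒ (c0=-128, c1=1)
[Gauss-Seidel] macro 4: S0 reads c0=-128 → after 1×micro: -512; S1 reads c0=-512 → after 3×micro: 1 ⇒ (c0=-512, c1=1)
[Gauss-Seidel] macro 5: S0 reads c0=-512 → after 1×micro: -2048; S1 reads c0=-2048 → after 3×micro: 1 ⇒ (c0=-2048, c1=1)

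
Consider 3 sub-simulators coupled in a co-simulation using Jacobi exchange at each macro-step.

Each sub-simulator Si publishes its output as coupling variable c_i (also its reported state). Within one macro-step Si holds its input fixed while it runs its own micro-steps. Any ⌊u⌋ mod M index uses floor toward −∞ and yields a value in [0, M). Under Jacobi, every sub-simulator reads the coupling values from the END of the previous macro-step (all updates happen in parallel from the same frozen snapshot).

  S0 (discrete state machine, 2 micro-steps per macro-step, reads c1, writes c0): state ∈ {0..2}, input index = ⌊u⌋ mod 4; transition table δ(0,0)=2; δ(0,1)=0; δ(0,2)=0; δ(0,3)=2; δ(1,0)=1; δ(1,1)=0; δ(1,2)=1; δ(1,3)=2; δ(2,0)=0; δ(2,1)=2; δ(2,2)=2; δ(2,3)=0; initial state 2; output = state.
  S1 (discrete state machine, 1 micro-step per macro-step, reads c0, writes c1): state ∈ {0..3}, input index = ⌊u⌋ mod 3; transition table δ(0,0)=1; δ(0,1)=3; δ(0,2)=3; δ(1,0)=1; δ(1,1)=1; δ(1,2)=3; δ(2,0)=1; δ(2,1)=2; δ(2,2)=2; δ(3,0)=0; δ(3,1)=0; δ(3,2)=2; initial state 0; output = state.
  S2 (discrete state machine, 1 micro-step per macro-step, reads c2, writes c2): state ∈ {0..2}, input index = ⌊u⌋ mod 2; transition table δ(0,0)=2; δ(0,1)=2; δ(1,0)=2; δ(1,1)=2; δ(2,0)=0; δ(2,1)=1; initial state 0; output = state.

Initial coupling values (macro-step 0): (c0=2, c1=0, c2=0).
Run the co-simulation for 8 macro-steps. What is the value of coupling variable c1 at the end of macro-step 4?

c1 at macro-step 4 = 2

macro 1: S0 reads c1=0 → after 2×micro: 2; S1 reads c0=2 → after 1×micro: 3; S2 reads c2=0 → after 1×micro: 2 ⇒ (c0=2, c1=3, c2=2)
macro 2: S0 reads c1=3 → after 2×micro: 2; S1 reads c0=2 → after 1×micro: 2; S2 reads c2=2 → after 1×micro: 0 ⇒ (c0=2, c1=2, c2=0)
macro 3: S0 reads c1=2 → after 2×micro: 2; S1 reads c0=2 → after 1×micro: 2; S2 reads c2=0 → after 1×micro: 2 ⇒ (c0=2, c1=2, c2=2)
macro 4: S0 reads c1=2 → after 2×micro: 2; S1 reads c0=2 → after 1×micro: 2; S2 reads c2=2 → after 1×micro: 0 ⇒ (c0=2, c1=2, c2=0)
macro 5: S0 reads c1=2 → after 2×micro: 2; S1 reads c0=2 → after 1×micro: 2; S2 reads c2=0 → after 1×micro: 2 ⇒ (c0=2, c1=2, c2=2)
macro 6: S0 reads c1=2 → after 2×micro: 2; S1 reads c0=2 → after 1×micro: 2; S2 reads c2=2 → after 1×micro: 0 ⇒ (c0=2, c1=2, c2=0)
macro 7: S0 reads c1=2 → after 2×micro: 2; S1 reads c0=2 → after 1×micro: 2; S2 reads c2=0 → after 1×micro: 2 ⇒ (c0=2, c1=2, c2=2)
macro 8: S0 reads c1=2 → after 2×micro: 2; S1 reads c0=2 → after 1×micro: 2; S2 reads c2=2 → after 1×micro: 0 ⇒ (c0=2, c1=2, c2=0)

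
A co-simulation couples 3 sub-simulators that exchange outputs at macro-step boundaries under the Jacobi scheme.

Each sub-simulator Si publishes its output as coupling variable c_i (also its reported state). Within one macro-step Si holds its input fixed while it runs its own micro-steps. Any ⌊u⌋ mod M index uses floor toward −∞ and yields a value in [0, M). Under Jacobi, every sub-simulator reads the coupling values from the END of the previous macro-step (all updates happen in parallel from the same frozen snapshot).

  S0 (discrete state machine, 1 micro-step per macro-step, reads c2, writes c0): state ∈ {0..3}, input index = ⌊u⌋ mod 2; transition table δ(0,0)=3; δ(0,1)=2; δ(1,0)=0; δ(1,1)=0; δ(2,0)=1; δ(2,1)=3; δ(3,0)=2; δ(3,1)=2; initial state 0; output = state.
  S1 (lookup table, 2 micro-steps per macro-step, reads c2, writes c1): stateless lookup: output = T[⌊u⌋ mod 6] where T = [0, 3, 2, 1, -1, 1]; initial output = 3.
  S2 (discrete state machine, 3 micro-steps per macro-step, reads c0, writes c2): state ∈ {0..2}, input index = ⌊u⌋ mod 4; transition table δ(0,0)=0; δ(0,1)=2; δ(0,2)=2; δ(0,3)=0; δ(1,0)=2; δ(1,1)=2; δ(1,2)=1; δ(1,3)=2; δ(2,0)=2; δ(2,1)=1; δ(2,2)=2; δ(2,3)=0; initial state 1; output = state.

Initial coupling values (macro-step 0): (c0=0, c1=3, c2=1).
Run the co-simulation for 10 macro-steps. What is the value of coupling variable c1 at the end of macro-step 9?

macro 1: S0 reads c2=1 → after 1×micro: 2; S1 reads c2=1 → after 2×micro: 3; S2 reads c0=0 → after 3×micro: 2 ⇒ (c0=2, c1=3, c2=2)
macro 2: S0 reads c2=2 → after 1×micro: 1; S1 reads c2=2 → after 2×micro: 2; S2 reads c0=2 → after 3×micro: 2 ⇒ (c0=1, c1=2, c2=2)
macro 3: S0 reads c2=2 → after 1×micro: 0; S1 reads c2=2 → after 2×micro: 2; S2 reads c0=1 → after 3×micro: 1 ⇒ (c0=0, c1=2, c2=1)
macro 4: S0 reads c2=1 → after 1×micro: 2; S1 reads c2=1 → after 2×micro: 3; S2 reads c0=0 → after 3×micro: 2 ⇒ (c0=2, c1=3, c2=2)
macro 5: S0 reads c2=2 → after 1×micro: 1; S1 reads c2=2 → after 2×micro: 2; S2 reads c0=2 → after 3×micro: 2 ⇒ (c0=1, c1=2, c2=2)
macro 6: S0 reads c2=2 → after 1×micro: 0; S1 reads c2=2 → after 2×micro: 2; S2 reads c0=1 → after 3×micro: 1 ⇒ (c0=0, c1=2, c2=1)
macro 7: S0 reads c2=1 → after 1×micro: 2; S1 reads c2=1 → after 2×micro: 3; S2 reads c0=0 → after 3×micro: 2 ⇒ (c0=2, c1=3, c2=2)
macro 8: S0 reads c2=2 → after 1×micro: 1; S1 reads c2=2 → after 2×micro: 2; S2 reads c0=2 → after 3×micro: 2 ⇒ (c0=1, c1=2, c2=2)
macro 9: S0 reads c2=2 → after 1×micro: 0; S1 reads c2=2 → after 2×micro: 2; S2 reads c0=1 → after 3×micro: 1 ⇒ (c0=0, c1=2, c2=1)
macro 10: S0 reads c2=1 → after 1×micro: 2; S1 reads c2=1 → after 2×micro: 3; S2 reads c0=0 → after 3×micro: 2 ⇒ (c0=2, c1=3, c2=2)

c1 at macro-step 9 = 2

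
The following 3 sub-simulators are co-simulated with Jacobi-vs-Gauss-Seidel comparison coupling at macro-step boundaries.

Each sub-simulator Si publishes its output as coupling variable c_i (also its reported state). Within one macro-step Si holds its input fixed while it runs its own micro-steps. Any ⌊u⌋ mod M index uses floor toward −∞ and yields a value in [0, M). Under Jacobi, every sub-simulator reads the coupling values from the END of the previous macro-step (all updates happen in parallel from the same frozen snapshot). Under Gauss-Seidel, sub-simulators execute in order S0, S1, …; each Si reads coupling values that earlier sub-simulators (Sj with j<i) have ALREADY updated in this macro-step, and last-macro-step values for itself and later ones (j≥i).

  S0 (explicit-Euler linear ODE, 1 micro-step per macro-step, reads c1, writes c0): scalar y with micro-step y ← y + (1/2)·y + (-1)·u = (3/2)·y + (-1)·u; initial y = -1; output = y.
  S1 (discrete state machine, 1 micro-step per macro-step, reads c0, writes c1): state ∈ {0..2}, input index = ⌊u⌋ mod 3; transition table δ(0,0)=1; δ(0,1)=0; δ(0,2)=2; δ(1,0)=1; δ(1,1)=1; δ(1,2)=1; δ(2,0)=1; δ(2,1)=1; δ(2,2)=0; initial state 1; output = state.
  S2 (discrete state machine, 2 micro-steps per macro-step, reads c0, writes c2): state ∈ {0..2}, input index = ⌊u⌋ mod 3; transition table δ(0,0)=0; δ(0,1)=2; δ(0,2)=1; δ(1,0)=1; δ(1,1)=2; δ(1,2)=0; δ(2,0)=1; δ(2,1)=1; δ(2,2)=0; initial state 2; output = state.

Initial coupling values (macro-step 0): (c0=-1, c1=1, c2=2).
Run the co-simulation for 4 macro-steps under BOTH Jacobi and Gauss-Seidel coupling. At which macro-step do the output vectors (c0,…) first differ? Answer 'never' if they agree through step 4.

[Jacobi] macro 1: S0 reads c1=1 → after 1×micro: -5/2; S1 reads c0=-1 → after 1×micro: 1; S2 reads c0=-1 → after 2×micro: 1 ⇒ (c0=-5/2, c1=1, c2=1)
[Jacobi] macro 2: S0 reads c1=1 → after 1×micro: -19/4; S1 reads c0=-5/2 → after 1×micro: 1; S2 reads c0=-5/2 → after 2×micro: 1 ⇒ (c0=-19/4, c1=1, c2=1)
[Jacobi] macro 3: S0 reads c1=1 → after 1×micro: -65/8; S1 reads c0=-19/4 → after 1×micro: 1; S2 reads c0=-19/4 → after 2×micro: 1 ⇒ (c0=-65/8, c1=1, c2=1)
[Jacobi] macro 4: S0 reads c1=1 → after 1×micro: -211/16; S1 reads c0=-65/8 → after 1×micro: 1; S2 reads c0=-65/8 → after 2×micro: 1 ⇒ (c0=-211/16, c1=1, c2=1)
[Gauss-Seidel] macro 1: S0 reads c1=1 → after 1×micro: -5/2; S1 reads c0=-5/2 → after 1×micro: 1; S2 reads c0=-5/2 → after 2×micro: 1 ⇒ (c0=-5/2, c1=1, c2=1)
[Gauss-Seidel] macro 2: S0 reads c1=1 → after 1×micro: -19/4; S1 reads c0=-19/4 → after 1×micro: 1; S2 reads c0=-19/4 → after 2×micro: 1 ⇒ (c0=-19/4, c1=1, c2=1)
[Gauss-Seidel] macro 3: S0 reads c1=1 → after 1×micro: -65/8; S1 reads c0=-65/8 → after 1×micro: 1; S2 reads c0=-65/8 → after 2×micro: 1 ⇒ (c0=-65/8, c1=1, c2=1)
[Gauss-Seidel] macro 4: S0 reads c1=1 → after 1×micro: -211/16; S1 reads c0=-211/16 → after 1×micro: 1; S2 reads c0=-211/16 → after 2×micro: 1 ⇒ (c0=-211/16, c1=1, c2=1)

first divergence at macro-step: never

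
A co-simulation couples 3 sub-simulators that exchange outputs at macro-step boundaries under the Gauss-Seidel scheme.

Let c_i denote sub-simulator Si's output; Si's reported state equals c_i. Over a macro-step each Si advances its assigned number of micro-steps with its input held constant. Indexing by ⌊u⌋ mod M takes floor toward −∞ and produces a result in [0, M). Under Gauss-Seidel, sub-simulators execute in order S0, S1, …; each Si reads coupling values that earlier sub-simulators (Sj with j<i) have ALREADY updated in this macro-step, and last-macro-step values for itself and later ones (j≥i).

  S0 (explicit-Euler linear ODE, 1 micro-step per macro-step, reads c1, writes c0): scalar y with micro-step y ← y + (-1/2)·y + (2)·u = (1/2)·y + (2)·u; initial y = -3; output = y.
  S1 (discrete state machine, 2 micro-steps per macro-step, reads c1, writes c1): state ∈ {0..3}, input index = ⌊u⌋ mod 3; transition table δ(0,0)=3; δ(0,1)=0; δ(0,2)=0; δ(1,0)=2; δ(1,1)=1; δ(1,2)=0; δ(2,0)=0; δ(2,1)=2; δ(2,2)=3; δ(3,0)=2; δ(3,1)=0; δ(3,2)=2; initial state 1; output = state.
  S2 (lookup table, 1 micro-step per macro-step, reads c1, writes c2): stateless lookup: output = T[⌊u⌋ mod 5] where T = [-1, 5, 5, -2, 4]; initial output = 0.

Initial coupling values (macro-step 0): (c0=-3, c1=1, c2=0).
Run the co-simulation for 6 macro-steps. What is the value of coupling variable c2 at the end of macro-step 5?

c2 at macro-step 5 = 5

macro 1: S0 reads c1=1 → after 1×micro: 1/2; S1 reads c1=1 → after 2×micro: 1; S2 reads c1=1 → after 1×micro: 5 ⇒ (c0=1/2, c1=1, c2=5)
macro 2: S0 reads c1=1 → after 1×micro: 9/4; S1 reads c1=1 → after 2×micro: 1; S2 reads c1=1 → after 1×micro: 5 ⇒ (c0=9/4, c1=1, c2=5)
macro 3: S0 reads c1=1 → after 1×micro: 25/8; S1 reads c1=1 → after 2×micro: 1; S2 reads c1=1 → after 1×micro: 5 ⇒ (c0=25/8, c1=1, c2=5)
macro 4: S0 reads c1=1 → after 1×micro: 57/16; S1 reads c1=1 → after 2×micro: 1; S2 reads c1=1 → after 1×micro: 5 ⇒ (c0=57/16, c1=1, c2=5)
macro 5: S0 reads c1=1 → after 1×micro: 121/32; S1 reads c1=1 → after 2×micro: 1; S2 reads c1=1 → after 1×micro: 5 ⇒ (c0=121/32, c1=1, c2=5)
macro 6: S0 reads c1=1 → after 1×micro: 249/64; S1 reads c1=1 → after 2×micro: 1; S2 reads c1=1 → after 1×micro: 5 ⇒ (c0=249/64, c1=1, c2=5)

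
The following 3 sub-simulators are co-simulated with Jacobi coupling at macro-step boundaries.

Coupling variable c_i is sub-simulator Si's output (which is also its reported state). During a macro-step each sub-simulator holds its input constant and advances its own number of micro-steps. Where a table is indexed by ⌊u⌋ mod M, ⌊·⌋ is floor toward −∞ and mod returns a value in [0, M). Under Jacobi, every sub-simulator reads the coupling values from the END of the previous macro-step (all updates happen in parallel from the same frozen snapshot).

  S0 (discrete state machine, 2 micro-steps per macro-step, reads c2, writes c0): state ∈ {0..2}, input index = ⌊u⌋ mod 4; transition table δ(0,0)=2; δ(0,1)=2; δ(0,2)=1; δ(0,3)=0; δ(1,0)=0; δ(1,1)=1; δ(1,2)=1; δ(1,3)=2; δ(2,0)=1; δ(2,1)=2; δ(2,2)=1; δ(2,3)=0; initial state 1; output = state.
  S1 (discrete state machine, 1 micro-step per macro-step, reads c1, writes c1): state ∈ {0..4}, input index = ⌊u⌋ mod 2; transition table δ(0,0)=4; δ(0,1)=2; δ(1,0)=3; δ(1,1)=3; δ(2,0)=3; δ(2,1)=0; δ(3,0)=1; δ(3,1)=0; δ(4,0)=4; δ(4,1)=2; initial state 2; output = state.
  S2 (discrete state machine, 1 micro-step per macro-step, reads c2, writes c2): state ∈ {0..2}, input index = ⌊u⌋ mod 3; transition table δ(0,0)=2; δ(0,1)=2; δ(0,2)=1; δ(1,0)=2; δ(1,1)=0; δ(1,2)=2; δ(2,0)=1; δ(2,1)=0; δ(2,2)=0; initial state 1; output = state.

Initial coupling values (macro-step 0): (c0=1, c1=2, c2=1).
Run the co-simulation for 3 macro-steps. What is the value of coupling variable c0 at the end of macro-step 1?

macro 1: S0 reads c2=1 → after 2×micro: 1; S1 reads c1=2 → after 1×micro: 3; S2 reads c2=1 → after 1×micro: 0 ⇒ (c0=1, c1=3, c2=0)
macro 2: S0 reads c2=0 → after 2×micro: 2; S1 reads c1=3 → after 1×micro: 0; S2 reads c2=0 → after 1×micro: 2 ⇒ (c0=2, c1=0, c2=2)
macro 3: S0 reads c2=2 → after 2×micro: 1; S1 reads c1=0 → after 1×micro: 4; S2 reads c2=2 → after 1×micro: 0 ⇒ (c0=1, c1=4, c2=0)

c0 at macro-step 1 = 1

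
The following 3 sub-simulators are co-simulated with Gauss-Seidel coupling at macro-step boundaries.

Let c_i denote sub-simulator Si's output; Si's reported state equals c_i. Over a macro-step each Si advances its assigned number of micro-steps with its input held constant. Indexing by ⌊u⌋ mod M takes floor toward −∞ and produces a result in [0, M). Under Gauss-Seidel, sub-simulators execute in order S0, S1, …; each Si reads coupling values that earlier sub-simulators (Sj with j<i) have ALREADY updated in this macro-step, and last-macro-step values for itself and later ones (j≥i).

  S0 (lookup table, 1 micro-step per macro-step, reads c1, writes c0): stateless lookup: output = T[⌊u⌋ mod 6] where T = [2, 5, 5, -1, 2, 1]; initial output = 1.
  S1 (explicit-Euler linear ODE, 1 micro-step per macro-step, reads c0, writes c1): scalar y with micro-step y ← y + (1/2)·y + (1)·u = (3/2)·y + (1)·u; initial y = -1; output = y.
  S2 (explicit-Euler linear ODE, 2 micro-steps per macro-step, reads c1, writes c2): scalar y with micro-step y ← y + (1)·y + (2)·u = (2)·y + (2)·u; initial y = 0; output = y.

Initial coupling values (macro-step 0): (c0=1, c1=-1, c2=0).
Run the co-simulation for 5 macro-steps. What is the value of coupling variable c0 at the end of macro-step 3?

c0 at macro-step 3 = 2

macro 1: S0 reads c1=-1 → after 1×micro: 1; S1 reads c0=1 → after 1×micro: -1/2; S2 reads c1=-1/2 → after 2×micro: -3 ⇒ (c0=1, c1=-1/2, c2=-3)
macro 2: S0 reads c1=-1/2 → after 1×micro: 1; S1 reads c0=1 → after 1×micro: 1/4; S2 reads c1=1/4 → after 2×micro: -21/2 ⇒ (c0=1, c1=1/4, c2=-21/2)
macro 3: S0 reads c1=1/4 → after 1×micro: 2; S1 reads c0=2 → after 1×micro: 19/8; S2 reads c1=19/8 → after 2×micro: -111/4 ⇒ (c0=2, c1=19/8, c2=-111/4)
macro 4: S0 reads c1=19/8 → after 1×micro: 5; S1 reads c0=5 → after 1×micro: 137/16; S2 reads c1=137/16 → after 2×micro: -477/8 ⇒ (c0=5, c1=137/16, c2=-477/8)
macro 5: S0 reads c1=137/16 → after 1×micro: 5; S1 reads c0=5 → after 1×micro: 571/32; S2 reads c1=571/32 → after 2×micro: -2103/16 ⇒ (c0=5, c1=571/32, c2=-2103/16)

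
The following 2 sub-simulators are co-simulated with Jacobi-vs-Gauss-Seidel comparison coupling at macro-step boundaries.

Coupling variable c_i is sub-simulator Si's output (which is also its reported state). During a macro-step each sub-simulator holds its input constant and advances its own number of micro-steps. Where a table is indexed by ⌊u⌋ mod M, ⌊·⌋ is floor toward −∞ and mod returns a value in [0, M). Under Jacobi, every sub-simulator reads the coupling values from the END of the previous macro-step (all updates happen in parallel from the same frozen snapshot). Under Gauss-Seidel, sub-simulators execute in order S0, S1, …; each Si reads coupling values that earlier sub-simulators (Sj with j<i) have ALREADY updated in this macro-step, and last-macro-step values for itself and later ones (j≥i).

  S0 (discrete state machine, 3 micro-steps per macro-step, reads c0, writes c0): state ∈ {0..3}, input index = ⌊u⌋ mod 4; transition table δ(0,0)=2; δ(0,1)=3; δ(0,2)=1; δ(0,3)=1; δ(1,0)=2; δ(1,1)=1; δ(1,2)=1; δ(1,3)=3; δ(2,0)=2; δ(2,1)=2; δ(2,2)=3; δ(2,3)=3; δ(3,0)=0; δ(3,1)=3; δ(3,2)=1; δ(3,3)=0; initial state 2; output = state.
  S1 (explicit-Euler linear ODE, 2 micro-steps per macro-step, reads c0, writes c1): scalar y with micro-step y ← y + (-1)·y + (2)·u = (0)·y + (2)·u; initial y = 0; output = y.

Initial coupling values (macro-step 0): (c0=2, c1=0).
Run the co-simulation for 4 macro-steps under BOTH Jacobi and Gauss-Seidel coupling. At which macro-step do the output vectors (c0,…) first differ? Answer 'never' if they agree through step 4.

[Jacobi] macro 1: S0 reads c0=2 → after 3×micro: 1; S1 reads c0=2 → after 2×micro: 4 ⇒ (c0=1, c1=4)
[Jacobi] macro 2: S0 reads c0=1 → after 3×micro: 1; S1 reads c0=1 → after 2×micro: 2 ⇒ (c0=1, c1=2)
[Jacobi] macro 3: S0 reads c0=1 → after 3×micro: 1; S1 reads c0=1 → after 2×micro: 2 ⇒ (c0=1, c1=2)
[Jacobi] macro 4: S0 reads c0=1 → after 3×micro: 1; S1 reads c0=1 → after 2×micro: 2 ⇒ (c0=1, c1=2)
[Gauss-Seidel] macro 1: S0 reads c0=2 → after 3×micro: 1; S1 reads c0=1 → after 2×micro: 2 ⇒ (c0=1, c1=2)
[Gauss-Seidel] macro 2: S0 reads c0=1 → after 3×micro: 1; S1 reads c0=1 → after 2×micro: 2 ⇒ (c0=1, c1=2)
[Gauss-Seidel] macro 3: S0 reads c0=1 → after 3×micro: 1; S1 reads c0=1 → after 2×micro: 2 ⇒ (c0=1, c1=2)
[Gauss-Seidel] macro 4: S0 reads c0=1 → after 3×micro: 1; S1 reads c0=1 → after 2×micro: 2 ⇒ (c0=1, c1=2)

first divergence at macro-step: 1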